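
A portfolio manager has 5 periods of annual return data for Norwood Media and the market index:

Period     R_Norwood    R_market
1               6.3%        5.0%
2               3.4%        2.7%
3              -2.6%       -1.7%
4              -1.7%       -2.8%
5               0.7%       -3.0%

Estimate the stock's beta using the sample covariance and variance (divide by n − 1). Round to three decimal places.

Mean R_i = (6.3 + 3.4 − 2.6 − 1.7 + 0.7) / 5 = 1.2200%
Mean R_m = (5.0 + 2.7 − 1.7 − 2.8 − 3.0) / 5 = 0.0400%
Σ(R_i − R̄_i)(R_m − R̄_m) = 47.5160  ⇒  Cov = 47.5160 / 4 = 11.8790
Σ(R_m − R̄_m)² = 52.0120  ⇒  Var(R_m) = 52.0120 / 4 = 13.0030
β = Cov / Var(R_m) = 11.8790 / 13.0030 = 0.9136

0.914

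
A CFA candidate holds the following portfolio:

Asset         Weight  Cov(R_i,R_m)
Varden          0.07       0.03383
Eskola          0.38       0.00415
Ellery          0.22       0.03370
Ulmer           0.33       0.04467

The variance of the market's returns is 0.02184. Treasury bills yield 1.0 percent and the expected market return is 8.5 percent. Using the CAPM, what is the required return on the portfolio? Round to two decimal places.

9.96%

β_Varden = 0.03383 / 0.02184 = 1.5490
β_Eskola = 0.00415 / 0.02184 = 0.1900
β_Ellery = 0.03370 / 0.02184 = 1.5430
β_Ulmer = 0.04467 / 0.02184 = 2.0453
β_P = Σ w_i β_i = 0.07×1.5490 + 0.38×0.1900 + 0.22×1.5430 + 0.33×2.0453 = 1.1950
MRP = 8.5% − 1.0% = 7.50%
E(R_P) = R_f + β_P × MRP = 1.0% + 1.1950 × 7.5% = 9.96%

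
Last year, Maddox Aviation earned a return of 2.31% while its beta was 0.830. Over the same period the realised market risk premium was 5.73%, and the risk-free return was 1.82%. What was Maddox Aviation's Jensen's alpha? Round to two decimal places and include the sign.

CAPM benchmark = R_f + β(R_m − R_f) = 1.82% + 0.830 × 5.73% = 6.57590%
α = actual − benchmark = 2.31% − 6.57590% = -4.27%

-4.27%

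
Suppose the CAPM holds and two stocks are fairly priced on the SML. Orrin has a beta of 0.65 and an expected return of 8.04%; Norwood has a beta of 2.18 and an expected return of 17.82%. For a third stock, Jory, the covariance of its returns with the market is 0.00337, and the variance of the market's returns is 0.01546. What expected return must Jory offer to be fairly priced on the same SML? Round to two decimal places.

MRP = (17.82% − 8.04%) / (2.18 − 0.65) = 6.3922%
R_f = 8.04% − 0.65 × 6.3922% = 3.8851%
β_Jory = Cov / Var(R_m) = 0.00337 / 0.01546 = 0.2180
E(R_Jory) = R_f + β × MRP = 3.8851% + 0.2180 × 6.3922% = 5.28%

5.28%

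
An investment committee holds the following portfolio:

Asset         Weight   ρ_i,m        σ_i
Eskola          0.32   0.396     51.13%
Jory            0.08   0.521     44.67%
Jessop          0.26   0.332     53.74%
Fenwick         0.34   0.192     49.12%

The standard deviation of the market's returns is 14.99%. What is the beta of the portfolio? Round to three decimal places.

1.080

β_Eskola = 0.396 × 51.13% / 14.99% = 1.3507
β_Jory = 0.521 × 44.67% / 14.99% = 1.5526
β_Jessop = 0.332 × 53.74% / 14.99% = 1.1902
β_Fenwick = 0.192 × 49.12% / 14.99% = 0.6292
β_P = Σ w_i β_i = 0.32×1.3507 + 0.08×1.5526 + 0.26×1.1902 + 0.34×0.6292 = 1.0798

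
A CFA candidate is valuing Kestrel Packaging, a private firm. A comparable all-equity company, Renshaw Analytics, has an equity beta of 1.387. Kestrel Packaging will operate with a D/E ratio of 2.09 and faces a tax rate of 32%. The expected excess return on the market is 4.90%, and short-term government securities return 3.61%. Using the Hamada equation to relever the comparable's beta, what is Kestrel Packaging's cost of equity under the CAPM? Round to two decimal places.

20.07%

β_L = β_U × [1 + (1 − t)(D/E)] = 1.387 × [1 + (1 − 0.32) × 2.09]
    = 1.387 × [1 + 0.68 × 2.09] = 1.387 × 2.4212 = 3.3582
E(R) = R_f + β_L × MRP = 3.61% + 3.3582 × 4.90% = 20.07%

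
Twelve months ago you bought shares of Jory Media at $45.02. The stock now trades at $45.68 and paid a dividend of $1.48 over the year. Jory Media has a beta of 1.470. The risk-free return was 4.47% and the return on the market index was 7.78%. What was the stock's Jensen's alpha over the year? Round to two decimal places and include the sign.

-4.58%

Realised HPR = (P1 + D1 − P0) / P0 = (45.68 + 1.48 − 45.02) / 45.02 = 2.14 / 45.02 = 4.7534%
MRP = 7.78% − 4.47% = 3.31%
CAPM required = R_f + β·MRP = 4.47% + 1.470 × 3.31% = 9.33570%
α = realised − required = 4.7534% − 9.33570% = -4.58%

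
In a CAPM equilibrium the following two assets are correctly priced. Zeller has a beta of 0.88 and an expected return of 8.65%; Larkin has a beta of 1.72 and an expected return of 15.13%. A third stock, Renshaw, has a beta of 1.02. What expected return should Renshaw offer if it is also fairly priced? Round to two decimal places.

9.73%

MRP (SML slope) = (15.13% − 8.65%) / (1.72 − 0.88) = 6.48% / 0.84 = 7.7143%
R_f (intercept) = 8.65% − 0.88 × 7.7143% = 1.8614%
E(R_Renshaw) = R_f + β × MRP = 1.8614% + 1.02 × 7.7143% = 9.73%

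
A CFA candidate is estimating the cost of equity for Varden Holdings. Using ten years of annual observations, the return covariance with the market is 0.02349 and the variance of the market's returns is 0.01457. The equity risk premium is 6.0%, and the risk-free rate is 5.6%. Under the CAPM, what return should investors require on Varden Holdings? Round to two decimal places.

15.27%

β = Cov(R_i, R_m) / Var(R_m) = 0.02349 / 0.01457 = 1.6122
E(R) = R_f + β × MRP = 5.6% + 1.6122 × 6.0% = 15.27%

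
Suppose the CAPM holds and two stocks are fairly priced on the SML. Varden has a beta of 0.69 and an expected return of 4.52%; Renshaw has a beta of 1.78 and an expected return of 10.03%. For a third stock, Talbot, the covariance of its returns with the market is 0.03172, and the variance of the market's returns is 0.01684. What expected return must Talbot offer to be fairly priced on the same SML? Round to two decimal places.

MRP = (10.03% − 4.52%) / (1.78 − 0.69) = 5.0550%
R_f = 4.52% − 0.69 × 5.0550% = 1.0321%
β_Talbot = Cov / Var(R_m) = 0.03172 / 0.01684 = 1.8836
E(R_Talbot) = R_f + β × MRP = 1.0321% + 1.8836 × 5.0550% = 10.55%

10.55%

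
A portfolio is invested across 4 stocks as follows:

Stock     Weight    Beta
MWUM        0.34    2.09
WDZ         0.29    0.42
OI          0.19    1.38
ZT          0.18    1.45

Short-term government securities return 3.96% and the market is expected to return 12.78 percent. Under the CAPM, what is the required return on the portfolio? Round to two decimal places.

β_P = Σ w_i β_i = 0.34×2.09 + 0.29×0.42 + 0.19×1.38 + 0.18×1.45 = 1.3556
MRP = 12.78% − 3.96% = 8.82%
E(R_P) = R_f + β_P × MRP = 3.96% + 1.3556 × 8.82% = 15.92%

15.92%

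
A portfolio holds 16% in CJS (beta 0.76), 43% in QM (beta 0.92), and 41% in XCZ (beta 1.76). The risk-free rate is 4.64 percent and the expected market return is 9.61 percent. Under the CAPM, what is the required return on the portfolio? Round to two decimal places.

10.80%

β_P = Σ w_i β_i = 0.16×0.76 + 0.43×0.92 + 0.41×1.76 = 1.2388
MRP = 9.61% − 4.64% = 4.97%
E(R_P) = R_f + β_P × MRP = 4.64% + 1.2388 × 4.97% = 10.80%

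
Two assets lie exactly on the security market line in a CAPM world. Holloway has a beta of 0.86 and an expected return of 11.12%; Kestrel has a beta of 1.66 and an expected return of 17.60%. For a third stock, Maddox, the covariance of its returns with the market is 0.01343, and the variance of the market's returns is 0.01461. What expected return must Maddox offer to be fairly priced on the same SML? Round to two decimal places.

MRP = (17.60% − 11.12%) / (1.66 − 0.86) = 8.1000%
R_f = 11.12% − 0.86 × 8.1000% = 4.1540%
β_Maddox = Cov / Var(R_m) = 0.01343 / 0.01461 = 0.9192
E(R_Maddox) = R_f + β × MRP = 4.1540% + 0.9192 × 8.1000% = 11.60%

11.60%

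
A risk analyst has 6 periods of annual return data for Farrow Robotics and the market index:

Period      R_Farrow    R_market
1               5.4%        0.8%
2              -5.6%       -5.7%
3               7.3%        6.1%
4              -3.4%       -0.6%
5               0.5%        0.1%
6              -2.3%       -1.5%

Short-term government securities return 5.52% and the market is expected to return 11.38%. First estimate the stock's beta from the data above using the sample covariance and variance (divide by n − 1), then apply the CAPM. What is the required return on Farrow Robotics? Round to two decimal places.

12.48%

Mean R_i = (5.4 − 5.6 + 7.3 − 3.4 + 0.5 − 2.3) / 6 = 0.3167%
Mean R_m = (0.8 − 5.7 + 6.1 − 0.6 + 0.1 − 1.5) / 6 = -0.1333%
Σ(R_i − R̄_i)(R_m − R̄_m) = 86.5633  ⇒  Cov = 86.5633 / 5 = 17.3127
Σ(R_m − R̄_m)² = 72.8533  ⇒  Var(R_m) = 72.8533 / 5 = 14.5707
β = Cov / Var(R_m) = 17.3127 / 14.5707 = 1.1882
MRP = 11.38% − 5.52% = 5.86%
E(R) = R_f + β × MRP = 5.52% + 1.1882 × 5.86% = 12.48%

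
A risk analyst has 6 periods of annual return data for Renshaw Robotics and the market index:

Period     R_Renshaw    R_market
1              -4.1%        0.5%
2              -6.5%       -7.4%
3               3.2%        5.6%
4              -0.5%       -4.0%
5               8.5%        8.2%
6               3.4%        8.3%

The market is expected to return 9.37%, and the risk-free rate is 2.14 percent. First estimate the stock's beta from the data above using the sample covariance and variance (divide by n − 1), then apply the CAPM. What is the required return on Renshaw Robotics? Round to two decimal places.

Mean R_i = (-4.1 − 6.5 + 3.2 − 0.5 + 8.5 + 3.4) / 6 = 0.6667%
Mean R_m = (0.5 − 7.4 + 5.6 − 4.0 + 8.2 + 8.3) / 6 = 1.8667%
Σ(R_i − R̄_i)(R_m − R̄_m) = 156.4233  ⇒  Cov = 156.4233 / 5 = 31.2847
Σ(R_m − R̄_m)² = 217.5933  ⇒  Var(R_m) = 217.5933 / 5 = 43.5187
β = Cov / Var(R_m) = 31.2847 / 43.5187 = 0.7189
MRP = 9.37% − 2.14% = 7.23%
E(R) = R_f + β × MRP = 2.14% + 0.7189 × 7.23% = 7.34%

7.34%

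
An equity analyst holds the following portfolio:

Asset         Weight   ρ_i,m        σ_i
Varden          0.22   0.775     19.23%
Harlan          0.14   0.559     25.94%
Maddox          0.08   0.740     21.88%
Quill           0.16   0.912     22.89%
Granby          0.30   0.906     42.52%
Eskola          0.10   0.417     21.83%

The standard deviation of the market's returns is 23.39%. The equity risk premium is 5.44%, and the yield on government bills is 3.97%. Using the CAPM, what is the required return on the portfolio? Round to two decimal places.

β_Varden = 0.775 × 19.23% / 23.39% = 0.6372
β_Harlan = 0.559 × 25.94% / 23.39% = 0.6199
β_Maddox = 0.740 × 21.88% / 23.39% = 0.6922
β_Quill = 0.912 × 22.89% / 23.39% = 0.8925
β_Granby = 0.906 × 42.52% / 23.39% = 1.6470
β_Eskola = 0.417 × 21.83% / 23.39% = 0.3892
β_P = Σ w_i β_i = 0.22×0.6372 + 0.14×0.6199 + 0.08×0.6922 + 0.16×0.8925 + 0.30×1.6470 + 0.10×0.3892 = 0.9582
E(R_P) = R_f + β_P × MRP = 3.97% + 0.9582 × 5.44% = 9.18%

9.18%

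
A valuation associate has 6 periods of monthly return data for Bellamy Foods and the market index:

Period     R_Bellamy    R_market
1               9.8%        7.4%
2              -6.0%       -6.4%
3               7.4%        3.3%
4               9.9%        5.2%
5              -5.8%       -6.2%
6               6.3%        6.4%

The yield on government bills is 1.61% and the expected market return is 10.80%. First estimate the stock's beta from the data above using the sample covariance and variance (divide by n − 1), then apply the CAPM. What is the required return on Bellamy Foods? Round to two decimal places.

12.23%

Mean R_i = (9.8 − 6.0 + 7.4 + 9.9 − 5.8 + 6.3) / 6 = 3.6000%
Mean R_m = (7.4 − 6.4 + 3.3 + 5.2 − 6.2 + 6.4) / 6 = 1.6167%
Σ(R_i − R̄_i)(R_m − R̄_m) = 228.1800  ⇒  Cov = 228.1800 / 5 = 45.6360
Σ(R_m − R̄_m)² = 197.3683  ⇒  Var(R_m) = 197.3683 / 5 = 39.4737
β = Cov / Var(R_m) = 45.6360 / 39.4737 = 1.1561
MRP = 10.80% − 1.61% = 9.19%
E(R) = R_f + β × MRP = 1.61% + 1.1561 × 9.19% = 12.23%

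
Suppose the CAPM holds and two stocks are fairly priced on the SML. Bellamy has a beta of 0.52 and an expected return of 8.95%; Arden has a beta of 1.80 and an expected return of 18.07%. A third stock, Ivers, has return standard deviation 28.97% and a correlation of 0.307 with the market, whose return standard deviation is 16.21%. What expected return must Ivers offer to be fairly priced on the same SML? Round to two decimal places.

MRP = (18.07% − 8.95%) / (1.80 − 0.52) = 7.1250%
R_f = 8.95% − 0.52 × 7.1250% = 5.2450%
β_Ivers = ρ·σ_i/σ_m = 0.307 × 28.97 / 16.21 = 0.5487
E(R_Ivers) = R_f + β × MRP = 5.2450% + 0.5487 × 7.1250% = 9.15%

9.15%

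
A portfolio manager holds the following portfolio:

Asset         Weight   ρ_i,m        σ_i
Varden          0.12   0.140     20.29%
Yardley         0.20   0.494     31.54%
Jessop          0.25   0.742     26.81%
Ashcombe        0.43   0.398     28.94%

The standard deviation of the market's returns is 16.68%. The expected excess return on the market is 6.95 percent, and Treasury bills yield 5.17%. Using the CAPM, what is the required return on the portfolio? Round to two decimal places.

10.75%

β_Varden = 0.140 × 20.29% / 16.68% = 0.1703
β_Yardley = 0.494 × 31.54% / 16.68% = 0.9341
β_Jessop = 0.742 × 26.81% / 16.68% = 1.1926
β_Ashcombe = 0.398 × 28.94% / 16.68% = 0.6905
β_P = Σ w_i β_i = 0.12×0.1703 + 0.20×0.9341 + 0.25×1.1926 + 0.43×0.6905 = 0.8023
E(R_P) = R_f + β_P × MRP = 5.17% + 0.8023 × 6.95% = 10.75%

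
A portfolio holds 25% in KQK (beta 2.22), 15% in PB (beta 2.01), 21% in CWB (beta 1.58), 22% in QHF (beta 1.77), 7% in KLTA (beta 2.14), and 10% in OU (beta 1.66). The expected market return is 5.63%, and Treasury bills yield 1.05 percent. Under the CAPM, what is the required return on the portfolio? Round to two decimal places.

9.72%

β_P = Σ w_i β_i = 0.25×2.22 + 0.15×2.01 + 0.21×1.58 + 0.22×1.77 + 0.07×2.14 + 0.10×1.66 = 1.8935
MRP = 5.63% − 1.05% = 4.58%
E(R_P) = R_f + β_P × MRP = 1.05% + 1.8935 × 4.58% = 9.72%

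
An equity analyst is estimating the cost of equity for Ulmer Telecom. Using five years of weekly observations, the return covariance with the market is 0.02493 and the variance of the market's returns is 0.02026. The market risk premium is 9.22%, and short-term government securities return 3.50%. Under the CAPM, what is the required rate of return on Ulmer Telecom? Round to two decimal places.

14.85%

β = Cov(R_i, R_m) / Var(R_m) = 0.02493 / 0.02026 = 1.2305
E(R) = R_f + β × MRP = 3.50% + 1.2305 × 9.22% = 14.85%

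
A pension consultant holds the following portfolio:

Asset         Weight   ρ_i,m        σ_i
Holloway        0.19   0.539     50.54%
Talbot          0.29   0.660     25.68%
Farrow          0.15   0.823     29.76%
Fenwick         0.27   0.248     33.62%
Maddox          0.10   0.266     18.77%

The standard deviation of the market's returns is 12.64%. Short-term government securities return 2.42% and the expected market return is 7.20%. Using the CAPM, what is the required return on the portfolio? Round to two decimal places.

8.67%

β_Holloway = 0.539 × 50.54% / 12.64% = 2.1551
β_Talbot = 0.660 × 25.68% / 12.64% = 1.3409
β_Farrow = 0.823 × 29.76% / 12.64% = 1.9377
β_Fenwick = 0.248 × 33.62% / 12.64% = 0.6596
β_Maddox = 0.266 × 18.77% / 12.64% = 0.3950
β_P = Σ w_i β_i = 0.19×2.1551 + 0.29×1.3409 + 0.15×1.9377 + 0.27×0.6596 + 0.10×0.3950 = 1.3066
MRP = 7.20% − 2.42% = 4.78%
E(R_P) = R_f + β_P × MRP = 2.42% + 1.3066 × 4.78% = 8.67%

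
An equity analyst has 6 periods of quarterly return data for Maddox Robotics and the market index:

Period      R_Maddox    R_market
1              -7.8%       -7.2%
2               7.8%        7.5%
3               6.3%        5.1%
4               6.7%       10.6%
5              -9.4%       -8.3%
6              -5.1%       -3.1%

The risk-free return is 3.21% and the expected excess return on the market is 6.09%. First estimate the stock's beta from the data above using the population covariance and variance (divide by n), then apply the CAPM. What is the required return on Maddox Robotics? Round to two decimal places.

9.14%

Mean R_i = (-7.8 + 7.8 + 6.3 + 6.7 − 9.4 − 5.1) / 6 = -0.2500%
Mean R_m = (-7.2 + 7.5 + 5.1 + 10.6 − 8.3 − 3.1) / 6 = 0.7667%
Σ(R_i − R̄_i)(R_m − R̄_m) = 312.7900  ⇒  Cov = 312.7900 / 6 = 52.1317
Σ(R_m − R̄_m)² = 321.4333  ⇒  Var(R_m) = 321.4333 / 6 = 53.5722
β = Cov / Var(R_m) = 52.1317 / 53.5722 = 0.9731
E(R) = R_f + β × MRP = 3.21% + 0.9731 × 6.09% = 9.14%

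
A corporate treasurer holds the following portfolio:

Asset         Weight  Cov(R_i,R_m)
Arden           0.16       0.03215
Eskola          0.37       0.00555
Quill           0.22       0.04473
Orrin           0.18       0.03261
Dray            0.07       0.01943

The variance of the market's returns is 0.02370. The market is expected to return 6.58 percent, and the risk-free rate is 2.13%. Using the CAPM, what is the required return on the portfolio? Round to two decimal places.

β_Arden = 0.03215 / 0.02370 = 1.3565
β_Eskola = 0.00555 / 0.02370 = 0.2342
β_Quill = 0.04473 / 0.02370 = 1.8873
β_Orrin = 0.03261 / 0.02370 = 1.3759
β_Dray = 0.01943 / 0.02370 = 0.8198
β_P = Σ w_i β_i = 0.16×1.3565 + 0.37×0.2342 + 0.22×1.8873 + 0.18×1.3759 + 0.07×0.8198 = 1.0239
MRP = 6.58% − 2.13% = 4.45%
E(R_P) = R_f + β_P × MRP = 2.13% + 1.0239 × 4.45% = 6.69%

6.69%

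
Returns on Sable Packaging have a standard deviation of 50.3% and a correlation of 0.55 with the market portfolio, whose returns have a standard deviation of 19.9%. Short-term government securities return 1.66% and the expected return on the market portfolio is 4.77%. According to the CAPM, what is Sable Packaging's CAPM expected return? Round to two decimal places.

β = ρ × σ_i / σ_m = 0.55 × 50.3% / 19.9% = 1.3902
MRP = 4.77% − 1.66% = 3.11%
E(R) = 1.66% + 1.3902 × 3.11% = 5.98%

5.98%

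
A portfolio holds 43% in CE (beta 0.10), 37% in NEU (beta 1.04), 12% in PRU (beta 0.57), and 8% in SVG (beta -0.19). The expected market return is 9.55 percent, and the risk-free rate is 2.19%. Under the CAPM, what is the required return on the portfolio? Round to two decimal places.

β_P = Σ w_i β_i = 0.43×0.10 + 0.37×1.04 + 0.12×0.57 + 0.08×-0.19 = 0.4810
MRP = 9.55% − 2.19% = 7.36%
E(R_P) = R_f + β_P × MRP = 2.19% + 0.4810 × 7.36% = 5.73%

5.73%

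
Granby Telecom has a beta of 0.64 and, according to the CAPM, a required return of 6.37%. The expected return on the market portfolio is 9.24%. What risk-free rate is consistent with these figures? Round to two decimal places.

1.27%

E(R) = R_f + β(E(R_m) − R_f) = R_f(1 − β) + β·E(R_m)
6.37% = R_f × (1 − 0.64) + 0.64 × 9.24%
6.37% = R_f × 0.36 + 5.9136%
R_f = (6.37% − 5.9136%) / 0.36 = 1.27%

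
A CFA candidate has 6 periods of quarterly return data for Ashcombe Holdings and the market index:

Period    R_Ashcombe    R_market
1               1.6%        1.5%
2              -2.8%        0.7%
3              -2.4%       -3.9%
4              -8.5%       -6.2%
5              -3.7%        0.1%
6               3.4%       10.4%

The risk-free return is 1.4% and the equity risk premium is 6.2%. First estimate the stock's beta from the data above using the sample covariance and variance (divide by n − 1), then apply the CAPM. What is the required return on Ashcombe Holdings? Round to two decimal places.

Mean R_i = (1.6 − 2.8 − 2.4 − 8.5 − 3.7 + 3.4) / 6 = -2.0667%
Mean R_m = (1.5 + 0.7 − 3.9 − 6.2 + 0.1 + 10.4) / 6 = 0.4333%
Σ(R_i − R̄_i)(R_m − R̄_m) = 102.8633  ⇒  Cov = 102.8633 / 5 = 20.5727
Σ(R_m − R̄_m)² = 163.4333  ⇒  Var(R_m) = 163.4333 / 5 = 32.6867
β = Cov / Var(R_m) = 20.5727 / 32.6867 = 0.6294
E(R) = R_f + β × MRP = 1.4% + 0.6294 × 6.2% = 5.30%

5.30%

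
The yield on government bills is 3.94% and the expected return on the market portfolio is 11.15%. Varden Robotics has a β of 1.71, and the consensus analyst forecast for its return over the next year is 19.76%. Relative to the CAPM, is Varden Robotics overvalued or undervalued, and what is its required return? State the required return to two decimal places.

MRP = 11.15% − 3.94% = 7.21%
Required return = R_f + β·MRP = 3.94% + 1.71 × 7.21% = 16.27%
Forecast 19.76% > required 16.27% → the stock plots above the SML → undervalued.

Undervalued; required return 16.27%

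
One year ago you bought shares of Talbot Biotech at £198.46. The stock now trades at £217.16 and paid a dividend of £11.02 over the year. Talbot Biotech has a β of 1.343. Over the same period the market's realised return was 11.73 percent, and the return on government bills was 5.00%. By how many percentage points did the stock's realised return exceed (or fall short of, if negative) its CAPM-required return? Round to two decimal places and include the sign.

+0.94%

Realised HPR = (P1 + D1 − P0) / P0 = (217.16 + 11.02 − 198.46) / 198.46 = 29.72 / 198.46 = 14.9753%
MRP = 11.73% − 5.00% = 6.73%
CAPM required = R_f + β·MRP = 5.00% + 1.343 × 6.73% = 14.03839%
α = realised − required = 14.9753% − 14.03839% = +0.94%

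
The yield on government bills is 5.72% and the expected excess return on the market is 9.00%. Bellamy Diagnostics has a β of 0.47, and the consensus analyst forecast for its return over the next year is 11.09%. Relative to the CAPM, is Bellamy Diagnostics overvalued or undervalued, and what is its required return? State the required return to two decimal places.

Required return = R_f + β·MRP = 5.72% + 0.47 × 9.00% = 9.95%
Forecast 11.09% > required 9.95% → the stock plots above the SML → undervalued.

Undervalued; required return 9.95%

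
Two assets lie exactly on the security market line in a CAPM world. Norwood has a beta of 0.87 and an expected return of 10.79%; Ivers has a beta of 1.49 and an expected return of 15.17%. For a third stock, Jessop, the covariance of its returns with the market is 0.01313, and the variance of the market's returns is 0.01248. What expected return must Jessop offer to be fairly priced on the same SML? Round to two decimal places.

12.08%

MRP = (15.17% − 10.79%) / (1.49 − 0.87) = 7.0645%
R_f = 10.79% − 0.87 × 7.0645% = 4.6439%
β_Jessop = Cov / Var(R_m) = 0.01313 / 0.01248 = 1.0521
E(R_Jessop) = R_f + β × MRP = 4.6439% + 1.0521 × 7.0645% = 12.08%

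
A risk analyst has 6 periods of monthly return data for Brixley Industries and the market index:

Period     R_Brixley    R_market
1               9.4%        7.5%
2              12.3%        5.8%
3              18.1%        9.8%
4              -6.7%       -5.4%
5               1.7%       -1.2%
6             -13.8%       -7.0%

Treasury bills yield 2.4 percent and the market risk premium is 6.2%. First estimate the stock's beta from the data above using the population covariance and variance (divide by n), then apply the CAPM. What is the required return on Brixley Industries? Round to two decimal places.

12.71%

Mean R_i = (9.4 + 12.3 + 18.1 − 6.7 + 1.7 − 13.8) / 6 = 3.5000%
Mean R_m = (7.5 + 5.8 + 9.8 − 5.4 − 1.2 − 7.0) / 6 = 1.5833%
Σ(R_i − R̄_i)(R_m − R̄_m) = 416.7100  ⇒  Cov = 416.7100 / 6 = 69.4517
Σ(R_m − R̄_m)² = 250.4883  ⇒  Var(R_m) = 250.4883 / 6 = 41.7481
β = Cov / Var(R_m) = 69.4517 / 41.7481 = 1.6636
E(R) = R_f + β × MRP = 2.4% + 1.6636 × 6.2% = 12.71%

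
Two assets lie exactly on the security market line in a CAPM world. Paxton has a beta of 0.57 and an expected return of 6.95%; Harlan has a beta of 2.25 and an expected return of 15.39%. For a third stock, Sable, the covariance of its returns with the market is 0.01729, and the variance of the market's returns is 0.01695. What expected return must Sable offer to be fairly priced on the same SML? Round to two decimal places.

MRP = (15.39% − 6.95%) / (2.25 − 0.57) = 5.0238%
R_f = 6.95% − 0.57 × 5.0238% = 4.0864%
β_Sable = Cov / Var(R_m) = 0.01729 / 0.01695 = 1.0201
E(R_Sable) = R_f + β × MRP = 4.0864% + 1.0201 × 5.0238% = 9.21%

9.21%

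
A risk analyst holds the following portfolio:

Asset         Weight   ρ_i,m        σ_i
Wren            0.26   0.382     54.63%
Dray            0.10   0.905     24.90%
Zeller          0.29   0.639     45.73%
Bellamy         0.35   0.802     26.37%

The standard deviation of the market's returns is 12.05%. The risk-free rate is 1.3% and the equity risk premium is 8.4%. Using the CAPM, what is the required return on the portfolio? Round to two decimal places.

β_Wren = 0.382 × 54.63% / 12.05% = 1.7318
β_Dray = 0.905 × 24.90% / 12.05% = 1.8701
β_Zeller = 0.639 × 45.73% / 12.05% = 2.4250
β_Bellamy = 0.802 × 26.37% / 12.05% = 1.7551
β_P = Σ w_i β_i = 0.26×1.7318 + 0.10×1.8701 + 0.29×2.4250 + 0.35×1.7551 = 1.9548
E(R_P) = R_f + β_P × MRP = 1.3% + 1.9548 × 8.4% = 17.72%

17.72%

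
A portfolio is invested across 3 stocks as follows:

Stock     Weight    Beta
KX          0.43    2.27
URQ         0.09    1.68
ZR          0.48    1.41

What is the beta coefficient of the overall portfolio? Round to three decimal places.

1.804

β_P = Σ w_i β_i = 0.43×2.27 + 0.09×1.68 + 0.48×1.41 = 1.8041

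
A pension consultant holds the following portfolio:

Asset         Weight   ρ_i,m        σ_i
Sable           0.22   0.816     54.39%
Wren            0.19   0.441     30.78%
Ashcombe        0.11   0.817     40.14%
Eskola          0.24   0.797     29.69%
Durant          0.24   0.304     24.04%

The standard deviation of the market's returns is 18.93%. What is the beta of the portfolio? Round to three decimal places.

1.235

β_Sable = 0.816 × 54.39% / 18.93% = 2.3445
β_Wren = 0.441 × 30.78% / 18.93% = 0.7171
β_Ashcombe = 0.817 × 40.14% / 18.93% = 1.7324
β_Eskola = 0.797 × 29.69% / 18.93% = 1.2500
β_Durant = 0.304 × 24.04% / 18.93% = 0.3861
β_P = Σ w_i β_i = 0.22×2.3445 + 0.19×0.7171 + 0.11×1.7324 + 0.24×1.2500 + 0.24×0.3861 = 1.2353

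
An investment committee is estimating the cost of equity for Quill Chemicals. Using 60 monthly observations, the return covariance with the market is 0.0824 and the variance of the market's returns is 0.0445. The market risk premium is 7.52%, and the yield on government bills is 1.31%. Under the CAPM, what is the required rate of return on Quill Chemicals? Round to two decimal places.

15.23%

β = Cov(R_i, R_m) / Var(R_m) = 0.0824 / 0.0445 = 1.8517
E(R) = R_f + β × MRP = 1.31% + 1.8517 × 7.52% = 15.23%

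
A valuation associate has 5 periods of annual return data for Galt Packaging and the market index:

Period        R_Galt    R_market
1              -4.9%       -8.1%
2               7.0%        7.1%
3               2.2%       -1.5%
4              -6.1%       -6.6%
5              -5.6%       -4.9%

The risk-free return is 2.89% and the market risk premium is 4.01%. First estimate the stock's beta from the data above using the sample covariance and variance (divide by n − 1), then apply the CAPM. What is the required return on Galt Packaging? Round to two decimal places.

Mean R_i = (-4.9 + 7.0 + 2.2 − 6.1 − 5.6) / 5 = -1.4800%
Mean R_m = (-8.1 + 7.1 − 1.5 − 6.6 − 4.9) / 5 = -2.8000%
Σ(R_i − R̄_i)(R_m − R̄_m) = 133.0700  ⇒  Cov = 133.0700 / 4 = 33.2675
Σ(R_m − R̄_m)² = 146.6400  ⇒  Var(R_m) = 146.6400 / 4 = 36.6600
β = Cov / Var(R_m) = 33.2675 / 36.6600 = 0.9075
E(R) = R_f + β × MRP = 2.89% + 0.9075 × 4.01% = 6.53%

6.53%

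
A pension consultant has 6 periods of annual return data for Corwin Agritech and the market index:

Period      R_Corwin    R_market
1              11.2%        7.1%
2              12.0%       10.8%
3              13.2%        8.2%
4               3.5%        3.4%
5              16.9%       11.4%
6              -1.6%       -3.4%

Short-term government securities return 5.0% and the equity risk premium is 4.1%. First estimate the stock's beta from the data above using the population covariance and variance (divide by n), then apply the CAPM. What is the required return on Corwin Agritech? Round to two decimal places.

Mean R_i = (11.2 + 12.0 + 13.2 + 3.5 + 16.9 − 1.6) / 6 = 9.2000%
Mean R_m = (7.1 + 10.8 + 8.2 + 3.4 + 11.4 − 3.4) / 6 = 6.2500%
Σ(R_i − R̄_i)(R_m − R̄_m) = 182.3600  ⇒  Cov = 182.3600 / 6 = 30.3933
Σ(R_m − R̄_m)² = 152.9950  ⇒  Var(R_m) = 152.9950 / 6 = 25.4992
β = Cov / Var(R_m) = 30.3933 / 25.4992 = 1.1919
E(R) = R_f + β × MRP = 5.0% + 1.1919 × 4.1% = 9.89%

9.89%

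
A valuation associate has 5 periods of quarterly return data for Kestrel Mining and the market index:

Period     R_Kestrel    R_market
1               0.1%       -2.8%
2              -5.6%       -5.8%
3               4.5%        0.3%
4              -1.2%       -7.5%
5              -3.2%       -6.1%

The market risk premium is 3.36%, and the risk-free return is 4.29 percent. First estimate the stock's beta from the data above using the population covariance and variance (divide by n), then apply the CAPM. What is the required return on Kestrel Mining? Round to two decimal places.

Mean R_i = (0.1 − 5.6 + 4.5 − 1.2 − 3.2) / 5 = -1.0800%
Mean R_m = (-2.8 − 5.8 + 0.3 − 7.5 − 6.1) / 5 = -4.3800%
Σ(R_i − R̄_i)(R_m − R̄_m) = 38.4180  ⇒  Cov = 38.4180 / 5 = 7.6836
Σ(R_m − R̄_m)² = 39.1080  ⇒  Var(R_m) = 39.1080 / 5 = 7.8216
β = Cov / Var(R_m) = 7.6836 / 7.8216 = 0.9824
E(R) = R_f + β × MRP = 4.29% + 0.9824 × 3.36% = 7.59%

7.59%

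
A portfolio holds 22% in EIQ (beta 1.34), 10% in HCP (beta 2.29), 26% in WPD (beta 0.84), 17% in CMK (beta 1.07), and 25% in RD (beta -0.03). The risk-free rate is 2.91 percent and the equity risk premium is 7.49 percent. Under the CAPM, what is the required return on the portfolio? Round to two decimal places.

β_P = Σ w_i β_i = 0.22×1.34 + 0.10×2.29 + 0.26×0.84 + 0.17×1.07 + 0.25×-0.03 = 0.9166
E(R_P) = R_f + β_P × MRP = 2.91% + 0.9166 × 7.49% = 9.78%

9.78%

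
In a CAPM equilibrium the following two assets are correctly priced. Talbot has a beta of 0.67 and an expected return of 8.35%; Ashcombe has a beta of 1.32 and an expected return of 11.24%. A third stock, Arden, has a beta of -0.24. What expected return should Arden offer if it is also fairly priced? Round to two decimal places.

4.30%

MRP (SML slope) = (11.24% − 8.35%) / (1.32 − 0.67) = 2.89% / 0.65 = 4.4462%
R_f (intercept) = 8.35% − 0.67 × 4.4462% = 5.3710%
E(R_Arden) = R_f + β × MRP = 5.3710% + -0.24 × 4.4462% = 4.30%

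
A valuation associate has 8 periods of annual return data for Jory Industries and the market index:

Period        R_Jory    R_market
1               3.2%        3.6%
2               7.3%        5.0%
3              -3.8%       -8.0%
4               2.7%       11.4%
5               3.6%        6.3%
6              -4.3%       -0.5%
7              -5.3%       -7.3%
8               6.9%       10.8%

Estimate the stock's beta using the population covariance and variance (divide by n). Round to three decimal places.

Mean R_i = (3.2 + 7.3 − 3.8 + 2.7 + 3.6 − 4.3 − 5.3 + 6.9) / 8 = 1.2875%
Mean R_m = (3.6 + 5.0 − 8.0 + 11.4 + 6.3 − 0.5 − 7.3 + 10.8) / 8 = 2.6625%
Σ(R_i − R̄_i)(R_m − R̄_m) = 219.8163  ⇒  Cov = 219.8163 / 8 = 27.4770
Σ(R_m − R̄_m)² = 385.0788  ⇒  Var(R_m) = 385.0788 / 8 = 48.1349
β = Cov / Var(R_m) = 27.4770 / 48.1349 = 0.5708

0.571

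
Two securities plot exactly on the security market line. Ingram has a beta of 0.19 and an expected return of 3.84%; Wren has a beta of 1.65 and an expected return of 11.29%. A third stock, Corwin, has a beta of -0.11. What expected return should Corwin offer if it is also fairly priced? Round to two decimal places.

2.31%

MRP (SML slope) = (11.29% − 3.84%) / (1.65 − 0.19) = 7.45% / 1.46 = 5.1027%
R_f (intercept) = 3.84% − 0.19 × 5.1027% = 2.8705%
E(R_Corwin) = R_f + β × MRP = 2.8705% + -0.11 × 5.1027% = 2.31%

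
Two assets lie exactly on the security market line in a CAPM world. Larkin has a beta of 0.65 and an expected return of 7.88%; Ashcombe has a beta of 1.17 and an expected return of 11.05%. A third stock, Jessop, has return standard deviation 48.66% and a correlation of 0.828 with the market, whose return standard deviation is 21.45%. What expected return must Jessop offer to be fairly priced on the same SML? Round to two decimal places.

15.37%

MRP = (11.05% − 7.88%) / (1.17 − 0.65) = 6.0962%
R_f = 7.88% − 0.65 × 6.0962% = 3.9175%
β_Jessop = ρ·σ_i/σ_m = 0.828 × 48.66 / 21.45 = 1.8783
E(R_Jessop) = R_f + β × MRP = 3.9175% + 1.8783 × 6.0962% = 15.37%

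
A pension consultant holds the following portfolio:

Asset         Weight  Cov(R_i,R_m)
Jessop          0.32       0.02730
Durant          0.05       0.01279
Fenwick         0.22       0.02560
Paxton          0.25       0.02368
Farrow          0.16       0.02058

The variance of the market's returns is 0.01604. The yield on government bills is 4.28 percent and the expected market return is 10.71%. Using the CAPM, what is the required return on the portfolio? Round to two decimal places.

β_Jessop = 0.02730 / 0.01604 = 1.7020
β_Durant = 0.01279 / 0.01604 = 0.7974
β_Fenwick = 0.02560 / 0.01604 = 1.5960
β_Paxton = 0.02368 / 0.01604 = 1.4763
β_Farrow = 0.02058 / 0.01604 = 1.2830
β_P = Σ w_i β_i = 0.32×1.7020 + 0.05×0.7974 + 0.22×1.5960 + 0.25×1.4763 + 0.16×1.2830 = 1.5100
MRP = 10.71% − 4.28% = 6.43%
E(R_P) = R_f + β_P × MRP = 4.28% + 1.5100 × 6.43% = 13.99%

13.99%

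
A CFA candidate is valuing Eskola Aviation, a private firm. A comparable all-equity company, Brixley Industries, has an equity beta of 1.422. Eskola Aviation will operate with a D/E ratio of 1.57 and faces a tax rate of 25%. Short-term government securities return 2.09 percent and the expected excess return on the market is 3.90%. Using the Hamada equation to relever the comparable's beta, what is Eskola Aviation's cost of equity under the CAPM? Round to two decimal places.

β_L = β_U × [1 + (1 − t)(D/E)] = 1.422 × [1 + (1 − 0.25) × 1.57]
    = 1.422 × [1 + 0.75 × 1.57] = 1.422 × 2.1775 = 3.0964
E(R) = R_f + β_L × MRP = 2.09% + 3.0964 × 3.90% = 14.17%

14.17%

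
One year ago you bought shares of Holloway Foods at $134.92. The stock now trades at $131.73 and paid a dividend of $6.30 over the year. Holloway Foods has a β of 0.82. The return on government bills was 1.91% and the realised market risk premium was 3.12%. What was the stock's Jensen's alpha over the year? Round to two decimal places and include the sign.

-2.16%

Realised HPR = (P1 + D1 − P0) / P0 = (131.73 + 6.30 − 134.92) / 134.92 = 3.11 / 134.92 = 2.3051%
CAPM required = R_f + β·MRP = 1.91% + 0.82 × 3.12% = 4.4684%
α = realised − required = 2.3051% − 4.4684% = -2.16%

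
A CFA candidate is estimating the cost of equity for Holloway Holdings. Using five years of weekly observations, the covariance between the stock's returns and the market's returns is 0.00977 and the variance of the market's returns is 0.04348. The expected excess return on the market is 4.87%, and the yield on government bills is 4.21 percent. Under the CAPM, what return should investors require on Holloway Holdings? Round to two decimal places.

β = Cov(R_i, R_m) / Var(R_m) = 0.00977 / 0.04348 = 0.2247
E(R) = R_f + β × MRP = 4.21% + 0.2247 × 4.87% = 5.30%

5.30%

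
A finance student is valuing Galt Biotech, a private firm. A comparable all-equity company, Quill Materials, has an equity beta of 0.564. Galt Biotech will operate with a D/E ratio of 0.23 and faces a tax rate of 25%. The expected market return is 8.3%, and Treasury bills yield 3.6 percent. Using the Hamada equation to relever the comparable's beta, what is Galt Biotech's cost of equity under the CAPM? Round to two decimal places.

6.71%

β_L = β_U × [1 + (1 − t)(D/E)] = 0.564 × [1 + (1 − 0.25) × 0.23]
    = 0.564 × [1 + 0.75 × 0.23] = 0.564 × 1.1725 = 0.6613
MRP = 8.3% − 3.6% = 4.70%
E(R) = R_f + β_L × MRP = 3.6% + 0.6613 × 4.7% = 6.71%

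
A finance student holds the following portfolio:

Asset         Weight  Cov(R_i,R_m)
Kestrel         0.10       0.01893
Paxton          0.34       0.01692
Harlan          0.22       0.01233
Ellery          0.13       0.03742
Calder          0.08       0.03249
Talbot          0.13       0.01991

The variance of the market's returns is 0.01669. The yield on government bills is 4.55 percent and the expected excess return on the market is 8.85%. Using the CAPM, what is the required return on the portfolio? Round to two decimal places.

15.37%

β_Kestrel = 0.01893 / 0.01669 = 1.1342
β_Paxton = 0.01692 / 0.01669 = 1.0138
β_Harlan = 0.01233 / 0.01669 = 0.7388
β_Ellery = 0.03742 / 0.01669 = 2.2421
β_Calder = 0.03249 / 0.01669 = 1.9467
β_Talbot = 0.01991 / 0.01669 = 1.1929
β_P = Σ w_i β_i = 0.10×1.1342 + 0.34×1.0138 + 0.22×0.7388 + 0.13×2.2421 + 0.08×1.9467 + 0.13×1.1929 = 1.2229
E(R_P) = R_f + β_P × MRP = 4.55% + 1.2229 × 8.85% = 15.37%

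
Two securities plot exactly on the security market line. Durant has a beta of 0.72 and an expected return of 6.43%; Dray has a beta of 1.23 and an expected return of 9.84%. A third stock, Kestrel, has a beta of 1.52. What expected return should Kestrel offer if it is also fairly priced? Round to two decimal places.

MRP (SML slope) = (9.84% − 6.43%) / (1.23 − 0.72) = 3.41% / 0.51 = 6.6863%
R_f (intercept) = 6.43% − 0.72 × 6.6863% = 1.6159%
E(R_Kestrel) = R_f + β × MRP = 1.6159% + 1.52 × 6.6863% = 11.78%

11.78%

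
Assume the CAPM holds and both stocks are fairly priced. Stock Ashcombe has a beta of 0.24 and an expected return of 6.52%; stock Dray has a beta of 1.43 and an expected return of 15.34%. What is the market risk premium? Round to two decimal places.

Both satisfy E(R) = R_f + β·MRP, so the slope of the SML is
MRP = (15.34% − 6.52%) / (1.43 − 0.24) = 8.82% / 1.19 = 7.4118%

7.41%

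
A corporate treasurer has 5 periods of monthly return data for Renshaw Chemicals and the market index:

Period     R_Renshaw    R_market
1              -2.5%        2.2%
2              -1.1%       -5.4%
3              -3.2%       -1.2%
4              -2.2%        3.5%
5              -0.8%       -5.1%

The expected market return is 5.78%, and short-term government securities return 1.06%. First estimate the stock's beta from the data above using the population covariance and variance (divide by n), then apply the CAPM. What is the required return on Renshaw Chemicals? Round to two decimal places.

Mean R_i = (-2.5 − 1.1 − 3.2 − 2.2 − 0.8) / 5 = -1.9600%
Mean R_m = (2.2 − 5.4 − 1.2 + 3.5 − 5.1) / 5 = -1.2000%
Σ(R_i − R̄_i)(R_m − R̄_m) = -11.1000  ⇒  Cov = -11.1000 / 5 = -2.2200
Σ(R_m − R̄_m)² = 66.5000  ⇒  Var(R_m) = 66.5000 / 5 = 13.3000
β = Cov / Var(R_m) = -2.2200 / 13.3000 = -0.1669
MRP = 5.78% − 1.06% = 4.72%
E(R) = R_f + β × MRP = 1.06% + -0.1669 × 4.72% = 0.27%

0.27%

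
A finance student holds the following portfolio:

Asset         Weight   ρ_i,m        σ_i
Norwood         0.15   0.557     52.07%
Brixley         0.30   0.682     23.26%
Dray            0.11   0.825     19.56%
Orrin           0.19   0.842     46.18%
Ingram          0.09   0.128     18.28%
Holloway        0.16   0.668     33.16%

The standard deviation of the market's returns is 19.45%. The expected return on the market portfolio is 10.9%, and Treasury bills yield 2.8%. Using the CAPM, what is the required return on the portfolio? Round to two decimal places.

β_Norwood = 0.557 × 52.07% / 19.45% = 1.4912
β_Brixley = 0.682 × 23.26% / 19.45% = 0.8156
β_Dray = 0.825 × 19.56% / 19.45% = 0.8297
β_Orrin = 0.842 × 46.18% / 19.45% = 1.9992
β_Ingram = 0.128 × 18.28% / 19.45% = 0.1203
β_Holloway = 0.668 × 33.16% / 19.45% = 1.1389
β_P = Σ w_i β_i = 0.15×1.4912 + 0.30×0.8156 + 0.11×0.8297 + 0.19×1.9992 + 0.09×0.1203 + 0.16×1.1389 = 1.1325
MRP = 10.9% − 2.8% = 8.10%
E(R_P) = R_f + β_P × MRP = 2.8% + 1.1325 × 8.1% = 11.97%

11.97%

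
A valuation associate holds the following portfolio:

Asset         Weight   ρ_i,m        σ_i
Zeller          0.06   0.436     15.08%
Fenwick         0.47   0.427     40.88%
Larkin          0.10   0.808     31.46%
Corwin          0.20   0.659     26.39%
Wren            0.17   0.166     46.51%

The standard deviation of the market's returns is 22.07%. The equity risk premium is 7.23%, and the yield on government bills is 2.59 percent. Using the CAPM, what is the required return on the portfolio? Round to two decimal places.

7.81%

β_Zeller = 0.436 × 15.08% / 22.07% = 0.2979
β_Fenwick = 0.427 × 40.88% / 22.07% = 0.7909
β_Larkin = 0.808 × 31.46% / 22.07% = 1.1518
β_Corwin = 0.659 × 26.39% / 22.07% = 0.7880
β_Wren = 0.166 × 46.51% / 22.07% = 0.3498
β_P = Σ w_i β_i = 0.06×0.2979 + 0.47×0.7909 + 0.10×1.1518 + 0.20×0.7880 + 0.17×0.3498 = 0.7218
E(R_P) = R_f + β_P × MRP = 2.59% + 0.7218 × 7.23% = 7.81%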